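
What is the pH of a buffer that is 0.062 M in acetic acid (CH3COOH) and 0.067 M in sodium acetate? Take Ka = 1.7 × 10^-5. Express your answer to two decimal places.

pH = 4.80

pKa = −log(1.7 × 10^-5) = 4.770
Using pH = pKa + log([base]/[acid]) with [base]/[acid] = 0.067/0.062:
pH = 4.770 + (+0.034) = 4.80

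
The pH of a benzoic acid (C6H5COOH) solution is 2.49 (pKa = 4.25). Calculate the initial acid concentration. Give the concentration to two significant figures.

[H+] = 10^(-2.49) = 3.24 × 10^-3 M = x
Ka = 10^(−4.25) = 5.62 × 10^-5
Ka = x²/(C₀ − x) ⇒ C₀ = x + x²/Ka
C₀ = 3.24 × 10^-3 + (3.24 × 10^-3)²/(5.62 × 10^-5) = 1.90 × 10^-1 M

C₀ = 1.9 × 10^-1 M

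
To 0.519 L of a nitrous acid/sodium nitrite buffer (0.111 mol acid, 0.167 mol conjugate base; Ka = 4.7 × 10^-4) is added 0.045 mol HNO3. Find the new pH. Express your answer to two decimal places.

Added H+ converts NO2- to HNO2: HNO2 → 0.156 mol, NO2- → 0.122 mol.
pKa = −log(4.7 × 10^-4) = 3.328
Henderson–Hasselbalch with mole ratio 0.122/0.156: pH = 3.328 + (-0.107)

pH = 3.22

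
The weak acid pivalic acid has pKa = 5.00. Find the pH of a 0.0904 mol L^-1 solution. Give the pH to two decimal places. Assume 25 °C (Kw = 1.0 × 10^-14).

(CH3)3CCOOH ⇌ (CH3)3CCOO- + H+
Ka = 10^(−5.00) = 1.00 × 10^-5
From the ICE table, Ka = x²/(0.0904 − x) = 1.00 × 10^-5.
Since Ka ≪ C₀, x ≈ √(Ka·C₀) = 9.51 × 10^-4 M.
(x/C₀ = 1.1% < 5%, so the approximation holds.)
pH = −log(9.51 × 10^-4) = 3.02

pH = 3.02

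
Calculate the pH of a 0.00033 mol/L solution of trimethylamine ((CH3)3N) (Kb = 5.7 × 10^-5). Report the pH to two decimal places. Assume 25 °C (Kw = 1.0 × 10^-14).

(CH3)3N + H2O ⇌ (CH3)3NH+ + OH-
Kb = x²/(0.00033 − x) = 5.7 × 10^-5
Here C₀/Kb ≈ 5.79, so the small-x approximation fails. Use the quadratic:
x = [−5.7e-05 + √(5.7e-05² + 7.52e-08)]/2 = 1.12 × 10^-4 M
pOH = −log(1.12 × 10^-4) = 3.95; pH = 14.00 − 3.95 = 10.05

pH = 10.05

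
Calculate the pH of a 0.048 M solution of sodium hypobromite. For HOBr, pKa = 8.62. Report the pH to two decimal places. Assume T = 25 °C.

OBr- is the conjugate base of the weak acid HOBr.
Ka = 10^(−8.62) = 2.40 × 10^-9
Kb = Kw/Ka = 1.0×10^-14 / 2.40 × 10^-9 = 4.17 × 10^-6
Let x = [OH-] at equilibrium. Kb = x²/(0.048 − x).
Assume x ≪ 0.048: x ≈ √(4.17 × 10^-6 × 0.048) = 4.47 × 10^-4 M
Check: 0.93% ionized — well under 5%, approximation valid.
pOH = −log(4.47 × 10^-4) = 3.35; pH = 14.00 − 3.35 = 10.65

pH = 10.65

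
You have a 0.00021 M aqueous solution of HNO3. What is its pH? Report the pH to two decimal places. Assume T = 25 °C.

HNO3 is a strong acid and dissociates completely, so [H+] = 0.00021 M.
pH = -log(0.00021) = 3.68

pH = 3.68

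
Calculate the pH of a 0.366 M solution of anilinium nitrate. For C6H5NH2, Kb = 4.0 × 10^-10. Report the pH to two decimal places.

C6H5NH3+ is the conjugate acid of the weak base C6H5NH2.
Ka = Kw/Kb = 1.0×10^-14 / 4.0 × 10^-10 = 2.50 × 10^-5
Ka = [H+]²/(0.366 − [H+]) = 2.50 × 10^-5
Assume [H+] ≪ 0.366: [H+] ≈ √(2.50 × 10^-5 × 0.366) = 3.02 × 10^-3 M
pH = −log[H+] = −log(3.02 × 10^-3) = 2.52

pH = 2.52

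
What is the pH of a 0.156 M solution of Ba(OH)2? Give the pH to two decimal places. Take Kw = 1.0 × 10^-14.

pH = 13.49

Ba(OH)2 is a strong base (each formula unit releases 2 OH-); [OH-] = 0.312 M.
pOH = -log(0.312) = 0.51
pH = 14.00 - 0.51 = 13.49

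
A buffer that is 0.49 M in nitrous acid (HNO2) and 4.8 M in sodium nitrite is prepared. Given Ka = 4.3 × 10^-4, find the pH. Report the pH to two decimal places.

pH = 4.36

pKa = −log(4.3 × 10^-4) = 3.367
pH = pKa + log([A⁻]/[HA]) = 3.367 + log(4.8/0.49)
pH = 3.367 + (+0.991) = 4.36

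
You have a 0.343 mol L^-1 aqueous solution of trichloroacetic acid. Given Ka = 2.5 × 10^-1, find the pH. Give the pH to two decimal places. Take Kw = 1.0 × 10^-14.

pH = 0.71

Cl3CCOOH ⇌ Cl3CCOO- + H+
From the ICE table, Ka = [H+]²/(0.343 − [H+]) = 2.5 × 10^-1.
The 5% rule fails; solving [H+]² + Ka·[H+] − Ka·C₀ = 0 exactly:
[H+] = (−Ka + √(Ka² + 4·Ka·C₀))/2 = 1.93 × 10^-1 M
pH = −log(1.93 × 10^-1) = 0.71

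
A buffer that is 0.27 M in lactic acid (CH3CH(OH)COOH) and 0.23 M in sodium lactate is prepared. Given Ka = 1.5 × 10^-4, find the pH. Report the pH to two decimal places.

pKa = −log(1.5 × 10^-4) = 3.824
pH = pKa + log([A⁻]/[HA]) = 3.824 + log(0.23/0.27)
pH = 3.824 + (-0.070) = 3.75

pH = 3.75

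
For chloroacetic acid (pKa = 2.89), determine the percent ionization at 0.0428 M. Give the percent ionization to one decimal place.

ClCH2COOH ⇌ ClCH2COO- + H+; let x = [H+] at equilibrium.
Ka = 10^(−2.89) = 1.29 × 10^-3
Ka = x²/(C₀ − x); solving the quadratic gives x = 6.81 × 10^-3 M.
Fraction ionized = 6.81 × 10^-3 / 0.0428 = 0.1591 → 15.9%

15.9%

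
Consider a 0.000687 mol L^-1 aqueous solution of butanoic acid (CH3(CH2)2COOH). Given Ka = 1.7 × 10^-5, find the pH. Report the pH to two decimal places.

CH3(CH2)2COOH ⇌ CH3(CH2)2COO- + H+
From the ICE table, Ka = x²/(0.000687 − x) = 1.7 × 10^-5.
x is not negligible relative to C₀; solve x² + 1.7e-05·x − 1.17e-08 = 0.
x = [−1.7e-05 + √(1.7e-05² + 4.67e-08)]/2 = 9.99 × 10^-5 M
pH = −log(9.99 × 10^-5) = 4.00

pH = 4.00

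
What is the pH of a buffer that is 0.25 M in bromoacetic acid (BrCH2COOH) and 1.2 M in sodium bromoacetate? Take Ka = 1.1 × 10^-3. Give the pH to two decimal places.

pKa = −log(1.1 × 10^-3) = 2.959
pH = pKa + log([A⁻]/[HA]) = 2.959 + log(1.2/0.25)
pH = 2.959 + (+0.681) = 3.64

pH = 3.64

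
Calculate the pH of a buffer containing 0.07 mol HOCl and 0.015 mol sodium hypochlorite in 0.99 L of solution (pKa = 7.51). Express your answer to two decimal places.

pH = 6.84

pH = pKa + log([A⁻]/[HA]) = 7.51 + log(0.015/0.07)
pH = 7.51 + (-0.669) = 6.84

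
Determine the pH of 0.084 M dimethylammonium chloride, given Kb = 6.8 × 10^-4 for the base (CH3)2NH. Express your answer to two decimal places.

pH = 5.95

(CH3)2NH2+ is the conjugate acid of the weak base (CH3)2NH.
Ka = Kw/Kb = 1.0×10^-14 / 6.8 × 10^-4 = 1.47 × 10^-11
Ka = [H+]²/(0.084 − [H+]) = 1.47 × 10^-11
Since Ka ≪ C₀, [H+] ≈ √(Ka·C₀) = 1.11 × 10^-6 M.
Check: 0.0013% ionized — well under 5%, approximation valid.
pH = −log(1.11 × 10^-6) = 5.95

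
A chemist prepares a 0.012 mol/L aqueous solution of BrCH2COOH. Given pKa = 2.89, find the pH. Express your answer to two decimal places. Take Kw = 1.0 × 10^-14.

pH = 2.48

BrCH2COOH ⇌ BrCH2COO- + H+
Ka = 10^(−2.89) = 1.29 × 10^-3
Ka = [H+]²/(0.012 − [H+]) = 1.29 × 10^-3
The 5% rule fails; solving [H+]² + Ka·[H+] − Ka·C₀ = 0 exactly:
[H+] = (−Ka + √(Ka² + 4·Ka·C₀))/2 = 3.34 × 10^-3 M
pH = −log(3.34 × 10^-3) = 2.48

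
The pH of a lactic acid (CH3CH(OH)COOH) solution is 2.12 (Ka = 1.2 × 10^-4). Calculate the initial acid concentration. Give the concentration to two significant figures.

[H+] = 10^(-2.12) = 7.59 × 10^-3 M = x
Ka = x²/(C₀ − x) ⇒ C₀ = x + x²/Ka
C₀ = 7.59 × 10^-3 + (7.59 × 10^-3)²/(1.2 × 10^-4) = 4.88 × 10^-1 M

C₀ = 4.9 × 10^-1 M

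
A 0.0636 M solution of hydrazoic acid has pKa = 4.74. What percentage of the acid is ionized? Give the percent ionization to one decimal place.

1.7%

HN3 ⇌ N3- + H+; let x = [H+] at equilibrium.
Ka = 10^(−4.74) = 1.82 × 10^-5
x ≈ √(Ka·C₀) = √(1.82 × 10^-5 × 0.0636) = 1.08 × 10^-3 M
% ionization = x/C₀ × 100% = 1.08 × 10^-3/0.0636 × 100% = 1.7%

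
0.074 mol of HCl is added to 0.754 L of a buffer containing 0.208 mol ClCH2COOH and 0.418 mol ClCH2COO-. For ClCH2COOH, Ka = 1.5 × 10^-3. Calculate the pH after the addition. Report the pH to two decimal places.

pH = 2.91

Added H+ converts ClCH2COO- to ClCH2COOH: ClCH2COOH → 0.282 mol, ClCH2COO- → 0.344 mol.
pKa = −log(1.5 × 10^-3) = 2.824
pH = pKa + log([A⁻]/[HA]) = 2.824 + log(0.344/0.282) = 2.824 +0.086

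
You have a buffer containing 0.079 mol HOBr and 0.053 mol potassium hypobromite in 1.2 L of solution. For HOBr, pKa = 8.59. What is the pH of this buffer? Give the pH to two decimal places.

pH = 8.42

pH = pKa + log([A⁻]/[HA]) = 8.59 + log(0.053/0.079)
pH = 8.59 + (-0.173) = 8.42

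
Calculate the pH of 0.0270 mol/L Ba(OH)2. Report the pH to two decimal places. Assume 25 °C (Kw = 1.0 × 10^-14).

Ba(OH)2 is a strong base (each formula unit releases 2 OH-); [OH-] = 0.054 M.
pOH = -log(0.054) = 1.27
pH = 14.00 - 1.27 = 12.73

pH = 12.73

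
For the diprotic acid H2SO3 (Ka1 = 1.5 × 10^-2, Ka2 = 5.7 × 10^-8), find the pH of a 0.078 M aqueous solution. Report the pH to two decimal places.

pH = 1.56

Since Ka1 ≫ Ka2, the first ionization dominates [H+].
Ka1 = x²/(0.078 − x) = 1.5 × 10^-2
Solving the quadratic: x = (−Ka1 + √(Ka1² + 4·Ka1·C₀))/2 = 2.75 × 10^-2 M
pH = −log(2.75 × 10^-2) = 1.56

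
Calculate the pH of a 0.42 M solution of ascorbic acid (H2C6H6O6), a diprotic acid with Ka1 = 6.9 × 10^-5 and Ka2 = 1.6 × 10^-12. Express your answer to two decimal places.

pH = 2.27

Since Ka1 ≫ Ka2, the first ionization dominates [H+].
Ka1 = x²/(0.42 − x) = 6.9 × 10^-5
x ≈ √(6.9 × 10^-5 × 0.42) = 5.38 × 10^-3 M
pH = −log(5.38 × 10^-3) = 2.27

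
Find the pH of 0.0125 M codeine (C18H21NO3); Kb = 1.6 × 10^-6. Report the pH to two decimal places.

pH = 10.15

C18H21NO3 + H2O ⇌ C18H22NO3+ + OH-
Kb = [OH-]²/(0.0125 − [OH-]) = 1.6 × 10^-6
Assume [OH-] ≪ 0.0125: [OH-] ≈ √(1.6 × 10^-6 × 0.0125) = 1.41 × 10^-4 M
pOH = −log(1.41 × 10^-4) = 3.85; pH = 14.00 − 3.85 = 10.15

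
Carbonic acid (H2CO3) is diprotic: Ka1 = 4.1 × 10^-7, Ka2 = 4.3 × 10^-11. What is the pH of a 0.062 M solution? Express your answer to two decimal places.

Since Ka1 ≫ Ka2, the first ionization dominates [H+].
Ka1 = x²/(0.062 − x) = 4.1 × 10^-7
x ≈ √(4.1 × 10^-7 × 0.062) = 1.59 × 10^-4 M
pH = −log(1.59 × 10^-4) = 3.80

pH = 3.80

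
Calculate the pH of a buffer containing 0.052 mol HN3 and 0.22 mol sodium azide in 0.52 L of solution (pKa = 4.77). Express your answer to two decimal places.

pH = 5.40

Using pH = pKa + log([base]/[acid]) with [base]/[acid] = 0.22/0.052:
pH = 4.77 + (+0.626) = 5.40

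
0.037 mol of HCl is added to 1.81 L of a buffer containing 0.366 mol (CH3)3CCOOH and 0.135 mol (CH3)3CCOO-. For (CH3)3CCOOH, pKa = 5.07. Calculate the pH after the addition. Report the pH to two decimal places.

Added H+ converts (CH3)3CCOO- to (CH3)3CCOOH: (CH3)3CCOOH → 0.403 mol, (CH3)3CCOO- → 0.098 mol.
pH = pKa + log([A⁻]/[HA]) = 5.07 + log(0.098/0.403) = 5.07 -0.614

pH = 4.46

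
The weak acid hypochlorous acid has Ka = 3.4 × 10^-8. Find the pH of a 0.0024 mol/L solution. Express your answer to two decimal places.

pH = 5.04

HOCl ⇌ OCl- + H+
From the ICE table, Ka = [H+]²/(0.0024 − [H+]) = 3.4 × 10^-8.
Assume [H+] ≪ 0.0024: [H+] ≈ √(3.4 × 10^-8 × 0.0024) = 9.03 × 10^-6 M
Check: 0.38% ionized — well under 5%, approximation valid.
pH = −log[H+] = −log(9.03 × 10^-6) = 5.04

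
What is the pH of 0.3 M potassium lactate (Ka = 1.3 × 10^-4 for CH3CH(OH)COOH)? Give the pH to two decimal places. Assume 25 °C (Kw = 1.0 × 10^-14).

CH3CH(OH)COO- is the conjugate base of the weak acid CH3CH(OH)COOH.
Kb = Kw/Ka = 1.0×10^-14 / 1.3 × 10^-4 = 7.69 × 10^-11
From the ICE table, Kb = x²/(0.3 − x) = 7.69 × 10^-11.
Neglecting x in the denominator: x = √(7.69 × 10^-11 × 0.3) = 4.80 × 10^-6 M
(x/C₀ = 0.0016% < 5%, so the approximation holds.)
pOH = −log(4.80 × 10^-6) = 5.32; pH = 14.00 − 5.32 = 8.68

pH = 8.68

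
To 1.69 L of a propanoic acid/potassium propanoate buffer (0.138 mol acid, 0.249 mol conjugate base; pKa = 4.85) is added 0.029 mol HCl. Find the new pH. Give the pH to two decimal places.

pH = 4.97

Added H+ converts CH3CH2COO- to CH3CH2COOH: CH3CH2COOH → 0.167 mol, CH3CH2COO- → 0.22 mol.
Henderson–Hasselbalch with mole ratio 0.22/0.167: pH = 4.85 + (+0.120)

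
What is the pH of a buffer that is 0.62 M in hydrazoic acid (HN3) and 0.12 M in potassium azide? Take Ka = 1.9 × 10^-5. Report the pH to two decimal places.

pKa = −log(1.9 × 10^-5) = 4.721
pH = pKa + log([A⁻]/[HA]) = 4.721 + log(0.12/0.62)
pH = 4.721 + (-0.713) = 4.01

pH = 4.01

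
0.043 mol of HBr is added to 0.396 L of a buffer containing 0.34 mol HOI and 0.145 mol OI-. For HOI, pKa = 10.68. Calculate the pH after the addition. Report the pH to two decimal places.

After neutralization: n(HOI) = 0.383 mol, n(OI-) = 0.102 mol.
pH = pKa + log([A⁻]/[HA]) = 10.68 + log(0.102/0.383) = 10.68 -0.575

pH = 10.11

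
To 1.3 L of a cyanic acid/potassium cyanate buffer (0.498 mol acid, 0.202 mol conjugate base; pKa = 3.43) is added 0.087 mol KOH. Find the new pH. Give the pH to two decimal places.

OH- converts HOCN to OCN-: HOCN → 0.411 mol, OCN- → 0.289 mol.
pH = pKa + log([A⁻]/[HA]) = 3.43 + log(0.289/0.411) = 3.43 -0.153

pH = 3.28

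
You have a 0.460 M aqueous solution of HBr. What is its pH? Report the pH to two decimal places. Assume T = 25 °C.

HBr is a strong acid and dissociates completely, so [H+] = 0.460 M.
pH = -log(0.46) = 0.34

pH = 0.34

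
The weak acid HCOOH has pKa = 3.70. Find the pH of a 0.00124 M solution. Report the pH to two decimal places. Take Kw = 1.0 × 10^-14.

pH = 3.39

HCOOH ⇌ HCOO- + H+
Ka = 10^(−3.70) = 2.00 × 10^-4
From the ICE table, Ka = [H+]²/(0.00124 − [H+]) = 2.00 × 10^-4.
[H+] is not negligible relative to C₀; solve [H+]² + 0.0002·[H+] − 2.48e-07 = 0.
[H+] = [−0.0002 + √(0.0002² + 9.92e-07)]/2 = 4.08 × 10^-4 M
pH = −log[H+] = −log(4.08 × 10^-4) = 3.39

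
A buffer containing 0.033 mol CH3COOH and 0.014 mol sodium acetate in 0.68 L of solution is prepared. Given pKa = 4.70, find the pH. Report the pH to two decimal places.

Henderson–Hasselbalch: pH = pKa + log([CH3COO-]/[CH3COOH]) = 4.70 + log(0.014/0.033)
pH = 4.70 + (-0.372) = 4.33

pH = 4.33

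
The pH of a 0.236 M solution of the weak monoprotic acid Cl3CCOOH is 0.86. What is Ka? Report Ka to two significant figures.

[H+] = 10^(-0.86) = 1.38 × 10^-1 M
At equilibrium [HA] = 0.236 − 1.38 × 10^-1 = 9.80 × 10^-2 M
Ka = [H+][A-]/[HA] = (1.38 × 10^-1)² / 9.80 × 10^-2 = 1.9 × 10^-1

Ka = 1.9 × 10^-1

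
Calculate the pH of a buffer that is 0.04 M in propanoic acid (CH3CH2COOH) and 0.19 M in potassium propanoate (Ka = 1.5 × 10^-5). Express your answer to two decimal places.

pKa = −log(1.5 × 10^-5) = 4.824
Henderson–Hasselbalch: pH = pKa + log([CH3CH2COO-]/[CH3CH2COOH]) = 4.824 + log(0.19/0.04)
pH = 4.824 + (+0.677) = 5.50

pH = 5.50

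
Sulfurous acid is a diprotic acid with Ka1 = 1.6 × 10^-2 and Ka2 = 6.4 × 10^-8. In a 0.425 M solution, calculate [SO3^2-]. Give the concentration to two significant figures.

First ionization gives [H+] ≈ [HSO3-] = 7.48 × 10^-2 M.
Second step: Ka2 = [H+][SO3^2-]/[HSO3-] ≈ [SO3^2-] (since [H+] ≈ [HSO3-]).
So [SO3^2-] ≈ Ka2.

6.4 × 10^-8 M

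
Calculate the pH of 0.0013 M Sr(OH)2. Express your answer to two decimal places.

Sr(OH)2 is a strong base (each formula unit releases 2 OH-); [OH-] = 0.0026 M.
pOH = -log(0.0026) = 2.59
pH = 14.00 - 2.59 = 11.41

pH = 11.41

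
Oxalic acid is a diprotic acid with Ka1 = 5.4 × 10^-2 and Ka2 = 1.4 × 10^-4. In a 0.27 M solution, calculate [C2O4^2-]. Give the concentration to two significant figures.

First ionization gives [H+] ≈ [HC2O4-] = 9.67 × 10^-2 M.
Second step: Ka2 = [H+][C2O4^2-]/[HC2O4-] ≈ [C2O4^2-] (since [H+] ≈ [HC2O4-]).
So [C2O4^2-] ≈ Ka2.

1.4 × 10^-4 M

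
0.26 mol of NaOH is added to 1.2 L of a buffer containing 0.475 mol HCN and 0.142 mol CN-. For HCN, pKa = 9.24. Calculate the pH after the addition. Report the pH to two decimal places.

pH = 9.51

OH- converts HCN to CN-: HCN → 0.215 mol, CN- → 0.402 mol.
pH = pKa + log([A⁻]/[HA]) = 9.24 + log(0.402/0.215) = 9.24 +0.272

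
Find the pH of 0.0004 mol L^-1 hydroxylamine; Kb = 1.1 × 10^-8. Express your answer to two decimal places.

pH = 8.32

NH2OH + H2O ⇌ NH3OH+ + OH-
Let x = [OH-] at equilibrium. Kb = x²/(0.0004 − x).
Since Kb ≪ C₀, x ≈ √(Kb·C₀) = 2.10 × 10^-6 M.
(x/C₀ = 0.52% < 5%, so the approximation holds.)
pOH = 5.68, so pH = 14.00 − pOH = 8.32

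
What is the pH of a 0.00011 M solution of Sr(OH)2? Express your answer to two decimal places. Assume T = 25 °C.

pH = 10.34

Sr(OH)2 is a strong base (each formula unit releases 2 OH-); [OH-] = 0.00022 M.
pOH = -log(0.00022) = 3.66
pH = 14.00 - 3.66 = 10.34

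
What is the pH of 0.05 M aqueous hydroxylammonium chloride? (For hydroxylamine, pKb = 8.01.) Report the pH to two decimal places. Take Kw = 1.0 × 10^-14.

NH3OH+ is the conjugate acid of the weak base NH2OH.
Kb = 10^(−8.01) = 9.77 × 10^-9
Ka = Kw/Kb = 1.0×10^-14 / 9.77 × 10^-9 = 1.02 × 10^-6
Ka = [H+]²/(0.05 − [H+]) = 1.02 × 10^-6
Neglecting [H+] in the denominator: [H+] = √(1.02 × 10^-6 × 0.05) = 2.26 × 10^-4 M
Check: 0.45% ionized — well under 5%, approximation valid.
pH = −log[H+] = −log(2.26 × 10^-4) = 3.65

pH = 3.65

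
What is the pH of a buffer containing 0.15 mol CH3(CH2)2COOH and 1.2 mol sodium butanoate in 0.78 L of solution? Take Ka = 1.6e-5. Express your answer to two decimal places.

pH = 5.70

pKa = −log(1.6 × 10^-5) = 4.796
Using pH = pKa + log([base]/[acid]) with [base]/[acid] = 1.2/0.15:
pH = 4.796 + (+0.903) = 5.70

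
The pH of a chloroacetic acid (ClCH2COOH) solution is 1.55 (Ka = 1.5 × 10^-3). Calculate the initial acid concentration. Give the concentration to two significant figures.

[H+] = 10^(-1.55) = 2.82 × 10^-2 M = x
Ka = x²/(C₀ − x) ⇒ C₀ = x + x²/Ka
C₀ = 2.82 × 10^-2 + (2.82 × 10^-2)²/(1.5 × 10^-3) = 5.58 × 10^-1 M

C₀ = 5.6 × 10^-1 M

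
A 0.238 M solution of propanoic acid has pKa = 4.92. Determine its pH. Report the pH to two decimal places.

pH = 2.77

CH3CH2COOH ⇌ CH3CH2COO- + H+
Ka = 10^(−4.92) = 1.20 × 10^-5
From the ICE table, Ka = x²/(0.238 − x) = 1.20 × 10^-5.
Neglecting x in the denominator: x = √(1.20 × 10^-5 × 0.238) = 1.69 × 10^-3 M
pH = −log[H+] = −log(1.69 × 10^-3) = 2.77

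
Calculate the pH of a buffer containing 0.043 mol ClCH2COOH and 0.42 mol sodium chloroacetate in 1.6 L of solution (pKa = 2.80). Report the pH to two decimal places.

pH = 3.79

Henderson–Hasselbalch: pH = pKa + log([ClCH2COO-]/[ClCH2COOH]) = 2.80 + log(0.42/0.043)
pH = 2.80 + (+0.990) = 3.79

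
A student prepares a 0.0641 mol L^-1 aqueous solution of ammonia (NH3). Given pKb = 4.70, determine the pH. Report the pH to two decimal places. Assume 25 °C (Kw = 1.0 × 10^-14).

NH3 + H2O ⇌ NH4+ + OH-
Kb = 10^(−4.70) = 2.00 × 10^-5
From the ICE table, Kb = [OH-]²/(0.0641 − [OH-]) = 2.00 × 10^-5.
Neglecting [OH-] in the denominator: [OH-] = √(2.00 × 10^-5 × 0.0641) = 1.13 × 10^-3 M
pOH = −log(1.13 × 10^-3) = 2.95; pH = 14.00 − 2.95 = 11.05

pH = 11.05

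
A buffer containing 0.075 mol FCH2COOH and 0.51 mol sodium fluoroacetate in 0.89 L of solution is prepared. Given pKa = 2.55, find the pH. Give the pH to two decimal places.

pH = 3.38

Using pH = pKa + log([base]/[acid]) with [base]/[acid] = 0.51/0.075:
pH = 2.55 + (+0.833) = 3.38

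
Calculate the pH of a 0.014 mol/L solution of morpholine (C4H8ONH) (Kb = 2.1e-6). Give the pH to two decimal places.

pH = 10.23

C4H8ONH + H2O ⇌ C4H8ONH2+ + OH-
From the ICE table, Kb = x²/(0.014 − x) = 2.1 × 10^-6.
Since Kb ≪ C₀, x ≈ √(Kb·C₀) = 1.71 × 10^-4 M.
(x/C₀ = 1.2% < 5%, so the approximation holds.)
pOH = 3.77, so pH = 14.00 − pOH = 10.23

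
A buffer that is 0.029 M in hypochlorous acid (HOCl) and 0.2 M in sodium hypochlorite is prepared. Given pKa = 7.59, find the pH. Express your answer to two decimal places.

pH = 8.43

Henderson–Hasselbalch: pH = pKa + log([OCl-]/[HOCl]) = 7.59 + log(0.2/0.029)
pH = 7.59 + (+0.839) = 8.43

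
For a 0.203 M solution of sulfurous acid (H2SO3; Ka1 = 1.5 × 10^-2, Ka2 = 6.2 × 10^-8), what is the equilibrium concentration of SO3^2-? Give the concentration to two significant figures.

First ionization gives [H+] ≈ [HSO3-] = 4.82 × 10^-2 M.
Second step: Ka2 = [H+][SO3^2-]/[HSO3-] ≈ [SO3^2-] (since [H+] ≈ [HSO3-]).
So [SO3^2-] ≈ Ka2.

6.2 × 10^-8 M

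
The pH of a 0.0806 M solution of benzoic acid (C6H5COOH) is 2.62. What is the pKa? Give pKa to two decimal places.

[H+] = 10^(-2.62) = 2.40 × 10^-3 M
At equilibrium [HA] = 0.0806 − 2.40 × 10^-3 = 7.82 × 10^-2 M
Ka = [H+][A-]/[HA] = (2.40 × 10^-3)² / 7.82 × 10^-2 = 7.37 × 10^-5
pKa = -log(7.37 × 10^-5) = 4.13

pKa = 4.13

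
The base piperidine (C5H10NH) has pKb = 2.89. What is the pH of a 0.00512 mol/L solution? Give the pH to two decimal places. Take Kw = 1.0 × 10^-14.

pH = 11.30

C5H10NH + H2O ⇌ C5H10NH2+ + OH-
Kb = 10^(−2.89) = 1.29 × 10^-3
From the ICE table, Kb = x²/(0.00512 − x) = 1.29 × 10^-3.
Here C₀/Kb ≈ 3.97, so the small-x approximation fails. Use the quadratic:
x = (−Kb + √(Kb² + 4·Kb·C₀))/2 = 2.00 × 10^-3 M
pOH = −log(2.00 × 10^-3) = 2.70; pH = 14.00 − 2.70 = 11.30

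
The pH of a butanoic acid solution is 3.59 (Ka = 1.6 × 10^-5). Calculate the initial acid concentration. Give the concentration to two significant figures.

[H+] = 10^(-3.59) = 2.57 × 10^-4 M = x
Ka = x²/(C₀ − x) ⇒ C₀ = x + x²/Ka
C₀ = 2.57 × 10^-4 + (2.57 × 10^-4)²/(1.6 × 10^-5) = 4.39 × 10^-3 M

C₀ = 4.4 × 10^-3 M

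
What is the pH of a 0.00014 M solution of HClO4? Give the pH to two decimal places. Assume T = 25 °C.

pH = 3.85

HClO4 is a strong acid and dissociates completely, so [H+] = 0.00014 M.
pH = -log(0.00014) = 3.85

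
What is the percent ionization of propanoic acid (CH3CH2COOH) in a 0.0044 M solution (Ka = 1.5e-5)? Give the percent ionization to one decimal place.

CH3CH2COOH ⇌ CH3CH2COO- + H+; let x = [H+] at equilibrium.
Ka = x²/(C₀ − x); solving the quadratic gives x = 2.50 × 10^-4 M.
% ionization = x/C₀ × 100% = 2.50 × 10^-4/0.0044 × 100% = 5.7%

5.7%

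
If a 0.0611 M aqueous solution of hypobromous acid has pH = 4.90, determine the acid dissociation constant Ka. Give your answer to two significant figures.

[H+] = 10^(-4.90) = 1.26 × 10^-5 M
At equilibrium [HA] = 0.0611 − 1.26 × 10^-5 = 6.11 × 10^-2 M
Ka = [H+][A-]/[HA] = (1.26 × 10^-5)² / 6.11 × 10^-2 = 2.6 × 10^-9

Ka = 2.6 × 10^-9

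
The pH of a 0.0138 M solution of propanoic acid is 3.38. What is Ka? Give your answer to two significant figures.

Ka = 1.3 × 10^-5

[H+] = 10^(-3.38) = 4.17 × 10^-4 M
At equilibrium [HA] = 0.0138 − 4.17 × 10^-4 = 1.34 × 10^-2 M
Ka = [H+][A-]/[HA] = (4.17 × 10^-4)² / 1.34 × 10^-2 = 1.3 × 10^-5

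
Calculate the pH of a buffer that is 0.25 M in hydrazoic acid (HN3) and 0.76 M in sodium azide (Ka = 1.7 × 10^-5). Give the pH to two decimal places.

pKa = −log(1.7 × 10^-5) = 4.770
Henderson–Hasselbalch: pH = pKa + log([N3-]/[HN3]) = 4.770 + log(0.76/0.25)
pH = 4.770 + (+0.483) = 5.25

pH = 5.25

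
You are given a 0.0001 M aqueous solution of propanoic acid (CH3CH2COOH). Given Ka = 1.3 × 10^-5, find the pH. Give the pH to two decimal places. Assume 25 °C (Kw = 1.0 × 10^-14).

CH3CH2COOH ⇌ CH3CH2COO- + H+
Ka = [H+]²/(0.0001 − [H+]) = 1.3 × 10^-5
[H+] is not negligible relative to C₀; solve [H+]² + 1.3e-05·[H+] − 1.3e-09 = 0.
[H+] = [−1.3e-05 + √(1.3e-05² + 5.2e-09)]/2 = 3.01 × 10^-5 M
pH = −log(3.01 × 10^-5) = 4.52

pH = 4.52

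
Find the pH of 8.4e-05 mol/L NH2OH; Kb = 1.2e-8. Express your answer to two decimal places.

pH = 8.00

NH2OH + H2O ⇌ NH3OH+ + OH-
From the ICE table, Kb = [OH-]²/(8.4e-05 − [OH-]) = 1.2 × 10^-8.
Assume [OH-] ≪ 8.4e-05: [OH-] ≈ √(1.2 × 10^-8 × 8.4e-05) = 1.00 × 10^-6 M
([OH-]/C₀ = 1.2% < 5%, so the approximation holds.)
pOH = −log(1.00 × 10^-6) = 6.00; pH = 14.00 − 6.00 = 8.00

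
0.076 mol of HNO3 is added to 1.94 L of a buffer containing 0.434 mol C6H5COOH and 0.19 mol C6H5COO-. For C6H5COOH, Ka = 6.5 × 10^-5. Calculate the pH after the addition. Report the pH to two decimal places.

After neutralization: n(C6H5COOH) = 0.51 mol, n(C6H5COO-) = 0.114 mol.
pKa = −log(6.5 × 10^-5) = 4.187
pH = pKa + log([A⁻]/[HA]) = 4.187 + log(0.114/0.51) = 4.187 -0.651

pH = 3.54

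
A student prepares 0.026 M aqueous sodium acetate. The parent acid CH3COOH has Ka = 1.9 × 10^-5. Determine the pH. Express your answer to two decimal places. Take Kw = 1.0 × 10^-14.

CH3COO- is the conjugate base of the weak acid CH3COOH.
Kb = Kw/Ka = 1.0×10^-14 / 1.9 × 10^-5 = 5.26 × 10^-10
Kb = x²/(0.026 − x) = 5.26 × 10^-10
Since Kb ≪ C₀, x ≈ √(Kb·C₀) = 3.70 × 10^-6 M.
(x/C₀ = 0.014% < 5%, so the approximation holds.)
pOH = 5.43, so pH = 14.00 − pOH = 8.57

pH = 8.57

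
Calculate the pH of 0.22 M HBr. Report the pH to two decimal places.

HBr is a strong acid and dissociates completely, so [H+] = 0.22 M.
pH = -log(0.22) = 0.66

pH = 0.66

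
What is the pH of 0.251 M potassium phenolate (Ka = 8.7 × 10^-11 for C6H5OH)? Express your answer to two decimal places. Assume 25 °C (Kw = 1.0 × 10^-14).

pH = 11.73

C6H5O- is the conjugate base of the weak acid C6H5OH.
Kb = Kw/Ka = 1.0×10^-14 / 8.7 × 10^-11 = 1.15 × 10^-4
Let x = [OH-] at equilibrium. Kb = x²/(0.251 − x).
Since Kb ≪ C₀, x ≈ √(Kb·C₀) = 5.37 × 10^-3 M.
pOH = −log(5.37 × 10^-3) = 2.27; pH = 14.00 − 2.27 = 11.73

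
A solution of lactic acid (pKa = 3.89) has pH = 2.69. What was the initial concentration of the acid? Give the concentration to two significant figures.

C₀ = 3.4 × 10^-2 M

[H+] = 10^(-2.69) = 2.04 × 10^-3 M = x
Ka = 10^(−3.89) = 1.29 × 10^-4
Ka = x²/(C₀ − x) ⇒ C₀ = x + x²/Ka
C₀ = 2.04 × 10^-3 + (2.04 × 10^-3)²/(1.29 × 10^-4) = 3.43 × 10^-2 M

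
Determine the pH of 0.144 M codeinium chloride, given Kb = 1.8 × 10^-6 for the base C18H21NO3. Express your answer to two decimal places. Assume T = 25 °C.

pH = 4.55

C18H22NO3+ is the conjugate acid of the weak base C18H21NO3.
Ka = Kw/Kb = 1.0×10^-14 / 1.8 × 10^-6 = 5.56 × 10^-9
Let x = [H+] at equilibrium. Ka = x²/(0.144 − x).
Since Ka ≪ C₀, x ≈ √(Ka·C₀) = 2.83 × 10^-5 M.
pH = −log[H+] = −log(2.83 × 10^-5) = 4.55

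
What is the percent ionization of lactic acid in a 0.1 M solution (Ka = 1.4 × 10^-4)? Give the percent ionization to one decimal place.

3.7%

CH3CH(OH)COOH ⇌ CH3CH(OH)COO- + H+; let x = [H+] at equilibrium.
x ≈ √(Ka·C₀) = √(1.4 × 10^-4 × 0.1) = 3.74 × 10^-3 M
Fraction ionized = 3.74 × 10^-3 / 0.1 = 0.0374 → 3.7%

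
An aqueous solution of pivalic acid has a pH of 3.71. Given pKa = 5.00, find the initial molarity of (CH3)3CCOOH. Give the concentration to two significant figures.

[H+] = 10^(-3.71) = 1.95 × 10^-4 M = x
Ka = 10^(−5.00) = 1.00 × 10^-5
Ka = x²/(C₀ − x) ⇒ C₀ = x + x²/Ka
C₀ = 1.95 × 10^-4 + (1.95 × 10^-4)²/(1.00 × 10^-5) = 4.00 × 10^-3 M

C₀ = 4.0 × 10^-3 M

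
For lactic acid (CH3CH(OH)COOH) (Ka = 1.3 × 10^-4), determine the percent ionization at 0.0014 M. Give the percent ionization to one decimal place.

26.2%

CH3CH(OH)COOH ⇌ CH3CH(OH)COO- + H+; let x = [H+] at equilibrium.
Solve x² + 0.00013x − 1.82e-07 = 0 → x = 3.67 × 10^-4 M
Fraction ionized = 3.67 × 10^-4 / 0.0014 = 0.2621 → 26.2%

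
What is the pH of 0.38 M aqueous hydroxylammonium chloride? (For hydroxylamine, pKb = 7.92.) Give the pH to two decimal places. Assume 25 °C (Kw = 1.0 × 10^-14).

pH = 3.25

NH3OH+ is the conjugate acid of the weak base NH2OH.
Kb = 10^(−7.92) = 1.20 × 10^-8
Ka = Kw/Kb = 1.0×10^-14 / 1.20 × 10^-8 = 8.33 × 10^-7
Let x = [H+] at equilibrium. Ka = x²/(0.38 − x).
Neglecting x in the denominator: x = √(8.33 × 10^-7 × 0.38) = 5.63 × 10^-4 M
pH = −log[H+] = −log(5.63 × 10^-4) = 3.25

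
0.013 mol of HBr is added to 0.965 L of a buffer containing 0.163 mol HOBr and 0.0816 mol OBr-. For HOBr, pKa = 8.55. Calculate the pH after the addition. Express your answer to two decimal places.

After neutralization: n(HOBr) = 0.176 mol, n(OBr-) = 0.0686 mol.
pH = pKa + log([A⁻]/[HA]) = 8.55 + log(0.0686/0.176) = 8.55 -0.409

pH = 8.14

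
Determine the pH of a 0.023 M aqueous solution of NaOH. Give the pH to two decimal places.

NaOH is a strong base; [OH-] = 0.023 M.
pOH = -log(0.023) = 1.64
pH = 14.00 - 1.64 = 12.36

pH = 12.36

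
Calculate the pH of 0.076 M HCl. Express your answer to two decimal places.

pH = 1.12

HCl is a strong acid and dissociates completely, so [H+] = 0.076 M.
pH = -log(0.076) = 1.12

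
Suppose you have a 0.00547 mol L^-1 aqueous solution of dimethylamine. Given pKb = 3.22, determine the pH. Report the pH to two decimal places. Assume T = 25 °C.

(CH3)2NH + H2O ⇌ (CH3)2NH2+ + OH-
Kb = 10^(−3.22) = 6.03 × 10^-4
From the ICE table, Kb = x²/(0.00547 − x) = 6.03 × 10^-4.
x is not negligible relative to C₀; solve x² + 0.000603·x − 3.3e-06 = 0.
x = (−Kb + √(Kb² + 4·Kb·C₀))/2 = 1.54 × 10^-3 M
pOH = −log(1.54 × 10^-3) = 2.81; pH = 14.00 − 2.81 = 11.19

pH = 11.19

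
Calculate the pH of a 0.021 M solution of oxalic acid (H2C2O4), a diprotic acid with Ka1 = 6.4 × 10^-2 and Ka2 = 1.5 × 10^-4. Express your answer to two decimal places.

pH = 1.78

Ka1 ≫ Ka2, so treat the first dissociation as the only significant source of H+.
Ka1 = x²/(0.021 − x) = 6.4 × 10^-2
Solving the quadratic: x = (−Ka1 + √(Ka1² + 4·Ka1·C₀))/2 = 1.67 × 10^-2 M
pH = −log(1.67 × 10^-2) = 1.78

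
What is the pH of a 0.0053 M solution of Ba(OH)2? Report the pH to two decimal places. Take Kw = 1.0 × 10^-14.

Ba(OH)2 is a strong base (each formula unit releases 2 OH-); [OH-] = 0.0106 M.
pOH = -log(0.0106) = 1.97
pH = 14.00 - 1.97 = 12.03

pH = 12.03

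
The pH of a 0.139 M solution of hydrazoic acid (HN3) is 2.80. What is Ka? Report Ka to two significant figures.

[H+] = 10^(-2.80) = 1.58 × 10^-3 M
At equilibrium [HA] = 0.139 − 1.58 × 10^-3 = 1.37 × 10^-1 M
Ka = [H+][A-]/[HA] = (1.58 × 10^-3)² / 1.37 × 10^-1 = 1.8 × 10^-5

Ka = 1.8 × 10^-5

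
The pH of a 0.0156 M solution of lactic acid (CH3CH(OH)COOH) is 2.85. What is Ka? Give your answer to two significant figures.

Ka = 1.4 × 10^-4

[H+] = 10^(-2.85) = 1.41 × 10^-3 M
At equilibrium [HA] = 0.0156 − 1.41 × 10^-3 = 1.42 × 10^-2 M
Ka = [H+][A-]/[HA] = (1.41 × 10^-3)² / 1.42 × 10^-2 = 1.4 × 10^-4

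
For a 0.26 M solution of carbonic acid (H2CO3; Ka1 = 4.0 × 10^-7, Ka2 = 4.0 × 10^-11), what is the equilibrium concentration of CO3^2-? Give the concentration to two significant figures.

4.0 × 10^-11 M

First ionization gives [H+] ≈ [HCO3-] = 3.22 × 10^-4 M.
Second step: Ka2 = [H+][CO3^2-]/[HCO3-] ≈ [CO3^2-] (since [H+] ≈ [HCO3-]).
So [CO3^2-] ≈ Ka2.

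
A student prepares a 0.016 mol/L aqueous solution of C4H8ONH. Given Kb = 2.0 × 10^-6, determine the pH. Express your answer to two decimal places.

C4H8ONH + H2O ⇌ C4H8ONH2+ + OH-
Let x = [OH-] at equilibrium. Kb = x²/(0.016 − x).
Neglecting x in the denominator: x = √(2.0 × 10^-6 × 0.016) = 1.79 × 10^-4 M
pOH = −log(1.79 × 10^-4) = 3.75; pH = 14.00 − 3.75 = 10.25

pH = 10.25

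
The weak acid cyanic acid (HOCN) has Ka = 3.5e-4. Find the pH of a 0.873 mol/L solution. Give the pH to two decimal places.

pH = 1.76

HOCN ⇌ OCN- + H+
Ka = [H+]²/(0.873 − [H+]) = 3.5 × 10^-4
Since Ka ≪ C₀, [H+] ≈ √(Ka·C₀) = 1.75 × 10^-2 M.
pH = −log[H+] = −log(1.75 × 10^-2) = 1.76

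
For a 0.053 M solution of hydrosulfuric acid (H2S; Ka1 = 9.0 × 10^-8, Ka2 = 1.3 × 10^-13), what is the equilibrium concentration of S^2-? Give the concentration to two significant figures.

1.3 × 10^-13 M

First ionization gives [H+] ≈ [HS-] = 6.91 × 10^-5 M.
Second step: Ka2 = [H+][S^2-]/[HS-] ≈ [S^2-] (since [H+] ≈ [HS-]).
So [S^2-] ≈ Ka2.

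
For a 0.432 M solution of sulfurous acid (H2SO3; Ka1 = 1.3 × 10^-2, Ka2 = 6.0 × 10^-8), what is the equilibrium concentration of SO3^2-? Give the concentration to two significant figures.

First ionization gives [H+] ≈ [HSO3-] = 6.87 × 10^-2 M.
Second step: Ka2 = [H+][SO3^2-]/[HSO3-] ≈ [SO3^2-] (since [H+] ≈ [HSO3-]).
So [SO3^2-] ≈ Ka2.

6.0 × 10^-8 M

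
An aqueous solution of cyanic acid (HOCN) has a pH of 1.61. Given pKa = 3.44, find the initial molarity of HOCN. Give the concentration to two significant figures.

[H+] = 10^(-1.61) = 2.45 × 10^-2 M = x
Ka = 10^(−3.44) = 3.63 × 10^-4
Ka = x²/(C₀ − x) ⇒ C₀ = x + x²/Ka
C₀ = 2.45 × 10^-2 + (2.45 × 10^-2)²/(3.63 × 10^-4) = 1.68 M

C₀ = 1.7 M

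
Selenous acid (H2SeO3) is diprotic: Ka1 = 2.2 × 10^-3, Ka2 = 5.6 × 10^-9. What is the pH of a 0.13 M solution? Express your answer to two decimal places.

Ka1 ≫ Ka2, so treat the first dissociation as the only significant source of H+.
Ka1 = x²/(0.13 − x) = 2.2 × 10^-3
Solving the quadratic: x = (−Ka1 + √(Ka1² + 4·Ka1·C₀))/2 = 1.58 × 10^-2 M
pH = −log(1.58 × 10^-2) = 1.80

pH = 1.80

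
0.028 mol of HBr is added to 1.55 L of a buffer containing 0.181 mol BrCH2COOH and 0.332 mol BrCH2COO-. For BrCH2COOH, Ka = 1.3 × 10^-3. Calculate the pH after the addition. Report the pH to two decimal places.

After neutralization: n(BrCH2COOH) = 0.209 mol, n(BrCH2COO-) = 0.304 mol.
pKa = −log(1.3 × 10^-3) = 2.886
pH = pKa + log(n_BrCH2COO-/n_BrCH2COOH) = 2.886 + log(0.304/0.209) = 2.886 + (+0.163)

pH = 3.05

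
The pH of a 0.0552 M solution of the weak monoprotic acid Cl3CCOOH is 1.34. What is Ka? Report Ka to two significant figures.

[H+] = 10^(-1.34) = 4.57 × 10^-2 M
At equilibrium [HA] = 0.0552 − 4.57 × 10^-2 = 9.50 × 10^-3 M
Ka = [H+][A-]/[HA] = (4.57 × 10^-2)² / 9.50 × 10^-3 = 2.2 × 10^-1

Ka = 2.2 × 10^-1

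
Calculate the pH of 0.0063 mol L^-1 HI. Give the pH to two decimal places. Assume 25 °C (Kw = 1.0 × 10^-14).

HI is a strong acid and dissociates completely, so [H+] = 0.0063 M.
pH = -log(0.0063) = 2.20

pH = 2.20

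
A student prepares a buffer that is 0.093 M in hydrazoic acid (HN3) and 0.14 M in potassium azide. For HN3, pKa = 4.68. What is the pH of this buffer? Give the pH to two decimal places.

pH = 4.86

pH = pKa + log([A⁻]/[HA]) = 4.68 + log(0.14/0.093)
pH = 4.68 + (+0.178) = 4.86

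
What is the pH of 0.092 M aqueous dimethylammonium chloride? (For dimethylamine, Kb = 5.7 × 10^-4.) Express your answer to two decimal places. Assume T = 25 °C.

(CH3)2NH2+ is the conjugate acid of the weak base (CH3)2NH.
Ka = Kw/Kb = 1.0×10^-14 / 5.7 × 10^-4 = 1.75 × 10^-11
From the ICE table, Ka = x²/(0.092 − x) = 1.75 × 10^-11.
Since Ka ≪ C₀, x ≈ √(Ka·C₀) = 1.27 × 10^-6 M.
pH = −log[H+] = −log(1.27 × 10^-6) = 5.90

pH = 5.90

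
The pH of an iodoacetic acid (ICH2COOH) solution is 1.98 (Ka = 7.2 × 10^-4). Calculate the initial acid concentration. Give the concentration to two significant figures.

C₀ = 1.6 × 10^-1 M

[H+] = 10^(-1.98) = 1.05 × 10^-2 M = x
Ka = x²/(C₀ − x) ⇒ C₀ = x + x²/Ka
C₀ = 1.05 × 10^-2 + (1.05 × 10^-2)²/(7.2 × 10^-4) = 1.64 × 10^-1 M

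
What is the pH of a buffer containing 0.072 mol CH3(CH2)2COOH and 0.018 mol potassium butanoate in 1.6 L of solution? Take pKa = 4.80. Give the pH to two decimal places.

pH = pKa + log([A⁻]/[HA]) = 4.80 + log(0.018/0.072)
pH = 4.80 + (-0.602) = 4.20

pH = 4.20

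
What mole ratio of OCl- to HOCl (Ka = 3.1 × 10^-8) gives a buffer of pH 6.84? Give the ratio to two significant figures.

pKa = -log(3.1 × 10^-8) = 7.509
pH = pKa + log(r) ⇒ log(r) = 6.84 − 7.509 = -0.669
r = [OCl-]/[HOCl] = 10^(-0.669) = 0.214

ratio = 0.21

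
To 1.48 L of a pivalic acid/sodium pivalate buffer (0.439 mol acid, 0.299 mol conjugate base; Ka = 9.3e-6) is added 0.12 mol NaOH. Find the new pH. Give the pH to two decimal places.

OH- converts (CH3)3CCOOH to (CH3)3CCOO-: (CH3)3CCOOH → 0.319 mol, (CH3)3CCOO- → 0.419 mol.
pKa = −log(9.3 × 10^-6) = 5.032
Henderson–Hasselbalch with mole ratio 0.419/0.319: pH = 5.032 + (+0.118)

pH = 5.15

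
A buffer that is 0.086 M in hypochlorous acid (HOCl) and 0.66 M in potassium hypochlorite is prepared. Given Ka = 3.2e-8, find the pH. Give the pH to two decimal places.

pKa = −log(3.2 × 10^-8) = 7.495
Henderson–Hasselbalch: pH = pKa + log([OCl-]/[HOCl]) = 7.495 + log(0.66/0.086)
pH = 7.495 + (+0.885) = 8.38

pH = 8.38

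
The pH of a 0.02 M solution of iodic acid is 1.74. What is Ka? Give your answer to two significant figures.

Ka = 1.8 × 10^-1

[H+] = 10^(-1.74) = 1.82 × 10^-2 M
At equilibrium [HA] = 0.02 − 1.82 × 10^-2 = 1.80 × 10^-3 M
Ka = [H+][A-]/[HA] = (1.82 × 10^-2)² / 1.80 × 10^-3 = 1.8 × 10^-1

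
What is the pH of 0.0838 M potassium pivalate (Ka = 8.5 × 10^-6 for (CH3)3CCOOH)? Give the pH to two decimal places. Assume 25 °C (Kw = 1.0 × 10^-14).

pH = 9.00

(CH3)3CCOO- is the conjugate base of the weak acid (CH3)3CCOOH.
Kb = Kw/Ka = 1.0×10^-14 / 8.5 × 10^-6 = 1.18 × 10^-9
Kb = [OH-]²/(0.0838 − [OH-]) = 1.18 × 10^-9
Assume [OH-] ≪ 0.0838: [OH-] ≈ √(1.18 × 10^-9 × 0.0838) = 9.94 × 10^-6 M
pOH = −log(9.94 × 10^-6) = 5.00; pH = 14.00 − 5.00 = 9.00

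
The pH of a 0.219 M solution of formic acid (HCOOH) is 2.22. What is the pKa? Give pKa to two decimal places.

pKa = 3.77

[H+] = 10^(-2.22) = 6.03 × 10^-3 M
At equilibrium [HA] = 0.219 − 6.03 × 10^-3 = 2.13 × 10^-1 M
Ka = [H+][A-]/[HA] = (6.03 × 10^-3)² / 2.13 × 10^-1 = 1.71 × 10^-4
pKa = -log(1.71 × 10^-4) = 3.77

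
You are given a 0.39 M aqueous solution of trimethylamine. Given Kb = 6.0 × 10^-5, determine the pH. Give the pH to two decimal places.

(CH3)3N + H2O ⇌ (CH3)3NH+ + OH-
From the ICE table, Kb = x²/(0.39 − x) = 6.0 × 10^-5.
Assume x ≪ 0.39: x ≈ √(6.0 × 10^-5 × 0.39) = 4.84 × 10^-3 M
pOH = −log(4.84 × 10^-3) = 2.32; pH = 14.00 − 2.32 = 11.68

pH = 11.68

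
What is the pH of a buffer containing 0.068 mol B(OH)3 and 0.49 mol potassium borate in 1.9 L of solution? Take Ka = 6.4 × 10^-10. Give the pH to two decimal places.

pH = 10.05

pKa = −log(6.4 × 10^-10) = 9.194
Henderson–Hasselbalch: pH = pKa + log([B(OH)4-]/[B(OH)3]) = 9.194 + log(0.49/0.068)
pH = 9.194 + (+0.858) = 10.05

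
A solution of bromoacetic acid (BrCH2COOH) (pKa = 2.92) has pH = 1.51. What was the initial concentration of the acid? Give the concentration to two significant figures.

C₀ = 8.3 × 10^-1 M

[H+] = 10^(-1.51) = 3.09 × 10^-2 M = x
Ka = 10^(−2.92) = 1.20 × 10^-3
Ka = x²/(C₀ − x) ⇒ C₀ = x + x²/Ka
C₀ = 3.09 × 10^-2 + (3.09 × 10^-2)²/(1.20 × 10^-3) = 8.27 × 10^-1 M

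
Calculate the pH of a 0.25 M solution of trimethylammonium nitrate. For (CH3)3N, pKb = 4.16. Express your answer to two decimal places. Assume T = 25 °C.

pH = 5.22

(CH3)3NH+ is the conjugate acid of the weak base (CH3)3N.
Kb = 10^(−4.16) = 6.92 × 10^-5
Ka = Kw/Kb = 1.0×10^-14 / 6.92 × 10^-5 = 1.45 × 10^-10
Let x = [H+] at equilibrium. Ka = x²/(0.25 − x).
Since Ka ≪ C₀, x ≈ √(Ka·C₀) = 6.02 × 10^-6 M.
Check: 0.0024% ionized — well under 5%, approximation valid.
pH = −log[H+] = −log(6.02 × 10^-6) = 5.22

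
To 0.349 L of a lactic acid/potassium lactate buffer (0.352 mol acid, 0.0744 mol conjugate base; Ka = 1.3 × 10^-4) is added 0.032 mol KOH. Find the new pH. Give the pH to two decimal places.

pH = 3.41

OH- converts CH3CH(OH)COOH to CH3CH(OH)COO-: CH3CH(OH)COOH → 0.32 mol, CH3CH(OH)COO- → 0.106 mol.
pKa = −log(1.3 × 10^-4) = 3.886
Henderson–Hasselbalch with mole ratio 0.106/0.32: pH = 3.886 + (-0.480)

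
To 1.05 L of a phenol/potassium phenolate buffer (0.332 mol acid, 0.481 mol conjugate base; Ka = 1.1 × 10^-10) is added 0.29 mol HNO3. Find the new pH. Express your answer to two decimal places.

pH = 9.45

After neutralization: n(C6H5OH) = 0.622 mol, n(C6H5O-) = 0.191 mol.
pKa = −log(1.1 × 10^-10) = 9.959
pH = pKa + log([A⁻]/[HA]) = 9.959 + log(0.191/0.622) = 9.959 -0.513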